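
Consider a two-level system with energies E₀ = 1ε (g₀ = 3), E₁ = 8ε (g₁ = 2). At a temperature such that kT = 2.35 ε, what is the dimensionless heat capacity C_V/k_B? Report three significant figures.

Eᵢ/kT = 0.42553, 3.4043.
Z = Σ gᵢe^(−Eᵢ/kT) = 3·e^(−0.42553) + 2·e^(−3.4043) = 1.9603 + 0.066460 = 2.0268.
⟨E⟩ = 1.2295 ε, ⟨E²⟩ = 3.0658 ε².
C_V/k_B = (⟨E²⟩ − ⟨E⟩²)/(kT)² = (3.0658 − 1.5117)/5.5225 = 0.281.

0.281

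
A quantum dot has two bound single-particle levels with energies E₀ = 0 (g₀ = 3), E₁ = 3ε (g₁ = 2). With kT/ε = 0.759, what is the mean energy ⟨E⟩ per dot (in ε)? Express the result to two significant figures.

0.038 ε

Eᵢ/kT = 0, 3.953.
Z = Σ gᵢe^(−Eᵢ/kT) = 3·e^(−0) + 2·e^(−3.953) = 3.000 + 0.03839 = 3.038.
⟨E⟩ = Σ Eᵢ gᵢe^(−Eᵢ/kT) / Z = (0·3.000 + 3·0.03839) / 3.038 = 0.038 ε.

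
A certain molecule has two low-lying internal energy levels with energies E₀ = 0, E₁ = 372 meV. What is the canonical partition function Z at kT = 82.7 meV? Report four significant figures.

Eᵢ/kT = 0, 4.49819.
Z = Σ e^(−Eᵢ/kT) = e^(−0) + e^(−4.49819) = 1.00000 + 0.0111291 = 1.01113.

Z = 1.011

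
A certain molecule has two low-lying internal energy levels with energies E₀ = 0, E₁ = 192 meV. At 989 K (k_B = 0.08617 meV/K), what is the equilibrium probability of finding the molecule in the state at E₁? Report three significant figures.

0.0951

k_BT = 0.08617 × 989 K = 85.222 meV.
Eᵢ/kT = 0, 2.2529.
Z = Σ e^(−Eᵢ/kT) = e^(−0) + e^(−2.2529) = 1.0000 + 0.10509 = 1.1051.
P₁ = e^(−E₁/kT) / Z = 0.10509/1.1051 = 0.0951.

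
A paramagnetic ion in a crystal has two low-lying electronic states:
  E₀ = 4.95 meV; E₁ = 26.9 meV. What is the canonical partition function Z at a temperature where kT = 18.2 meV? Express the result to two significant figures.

Eᵢ/kT = 0.2720, 1.478.
Z = Σ e^(−Eᵢ/kT) = e^(−0.2720) + e^(−1.478) = 0.7619 + 0.2281 = 0.9900.

Z = 0.99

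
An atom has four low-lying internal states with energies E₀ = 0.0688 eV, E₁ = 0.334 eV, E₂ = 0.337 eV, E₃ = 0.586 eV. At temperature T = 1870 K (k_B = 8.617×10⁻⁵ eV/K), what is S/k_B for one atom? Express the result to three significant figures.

k_BT = 8.617×10⁻⁵ × 1870 K = 0.16114 eV.
Eᵢ/kT = 0.42696, 2.0727, 2.0913, 3.6366.
Z = Σ e^(−Eᵢ/kT) = e^(−0.42696) + e^(−2.0727) + e^(−2.0913) + e^(−3.6366) = 0.65249 + 0.12585 + 0.12353 + 0.026342 = 0.92821.
⟨E⟩ = Σ EᵢPᵢ = 0.15513 eV.
S/k_B = ln Z + ⟨E⟩/kT = ln(0.92821) + 0.15513/0.16114 = -0.074497 + 0.96270 = 0.888.

0.888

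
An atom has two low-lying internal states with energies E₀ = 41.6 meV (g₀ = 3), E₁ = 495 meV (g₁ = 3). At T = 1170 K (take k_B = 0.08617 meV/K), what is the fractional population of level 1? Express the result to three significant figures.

0.0110

k_BT = 0.08617 × 1170 K = 100.82 meV.
Eᵢ/kT = 0.41262, 4.9097.
Z = Σ gᵢe^(−Eᵢ/kT) = 3·e^(−0.41262) + 3·e^(−4.9097) = 1.9857 + 0.022124 = 2.0078.
P₁ = g₁ e^(−E₁/kT) / Z = 0.022124/2.0078 = 0.0110.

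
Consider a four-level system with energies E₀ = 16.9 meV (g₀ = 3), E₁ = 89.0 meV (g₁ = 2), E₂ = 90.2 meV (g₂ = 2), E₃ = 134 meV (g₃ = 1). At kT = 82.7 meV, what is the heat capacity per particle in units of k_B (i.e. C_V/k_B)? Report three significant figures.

0.226

Eᵢ/kT = 0.20435, 1.0762, 1.0907, 1.6203.
Z = Σ gᵢe^(−Eᵢ/kT) = 3·e^(−0.20435) + 2·e^(−1.0762) + 2·e^(−1.0907) + 1·e^(−1.6203) = 2.4455 + 0.68178 + 0.67196 + 0.19784 = 3.9971.
⟨E⟩ = 47.316 meV, ⟨E²⟩ = 3782.3 meV².
C_V/k_B = (⟨E²⟩ − ⟨E⟩²)/(kT)² = (3782.3 − 2238.8)/6839.3 = 0.226.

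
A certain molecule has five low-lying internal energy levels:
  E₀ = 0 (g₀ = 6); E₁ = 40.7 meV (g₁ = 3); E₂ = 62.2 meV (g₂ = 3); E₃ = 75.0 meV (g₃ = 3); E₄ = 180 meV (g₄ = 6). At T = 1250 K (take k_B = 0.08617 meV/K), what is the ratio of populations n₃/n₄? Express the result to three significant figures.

k_BT = 0.08617 × 1250 K = 107.71 meV.
n₃/n₄ = (g₃/g₄) exp[−(E₃−E₄)/kT] = (3/6) × exp(−(-105.0 meV)/(107.71 meV)) = (3/6) × exp(0.97484) = 1.33.

1.33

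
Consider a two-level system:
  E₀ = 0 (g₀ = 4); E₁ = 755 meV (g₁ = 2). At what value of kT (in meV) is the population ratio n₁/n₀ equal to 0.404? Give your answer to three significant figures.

3540 meV

n₁/n₀ = (g₁/g₀) exp[−(E₁−E₀)/kT] = 0.404.
⇒ (E₁−E₀)/kT = ln((2/4)/0.404) = ln(1.2376) = 0.21317.
kT = 755 meV / 0.21317 = 3540 meV.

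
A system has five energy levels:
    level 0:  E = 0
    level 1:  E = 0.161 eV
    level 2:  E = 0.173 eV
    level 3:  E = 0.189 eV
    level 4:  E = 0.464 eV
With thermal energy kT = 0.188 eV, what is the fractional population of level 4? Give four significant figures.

0.03727

Eᵢ/kT = 0, 0.856383, 0.920213, 1.00532, 2.46809.
Z = Σ e^(−Eᵢ/kT) = e^(−0) + e^(−0.856383) + e^(−0.920213) + e^(−1.00532) + e^(−2.46809) = 1.00000 + 0.424695 + 0.398434 + 0.365928 + 0.0847466 = 2.27380.
P₄ = e^(−E₄/kT) / Z = 0.0847466/2.27380 = 0.03727.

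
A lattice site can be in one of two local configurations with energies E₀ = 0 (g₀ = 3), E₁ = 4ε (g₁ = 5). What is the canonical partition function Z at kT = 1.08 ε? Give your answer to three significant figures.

Eᵢ/kT = 0, 3.7037.
Z = Σ gᵢe^(−Eᵢ/kT) = 3·e^(−0) + 5·e^(−3.7037) = 3.0000 + 0.12316 = 3.1232.

Z = 3.12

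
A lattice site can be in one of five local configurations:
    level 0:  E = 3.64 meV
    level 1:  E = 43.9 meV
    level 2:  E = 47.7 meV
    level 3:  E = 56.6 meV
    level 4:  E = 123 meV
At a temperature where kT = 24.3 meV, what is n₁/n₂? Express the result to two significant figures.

n₁/n₂ = exp[−(E₁−E₂)/kT] = exp(−(-3.8 meV)/(24.3 meV)) = exp(0.1564) = 1.2.

1.2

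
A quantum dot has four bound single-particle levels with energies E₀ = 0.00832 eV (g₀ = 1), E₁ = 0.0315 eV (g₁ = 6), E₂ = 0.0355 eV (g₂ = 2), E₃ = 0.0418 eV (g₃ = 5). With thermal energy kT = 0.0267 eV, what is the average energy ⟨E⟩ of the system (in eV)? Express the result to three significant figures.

Eᵢ/kT = 0.31161, 1.1798, 1.3296, 1.5655.
Z = Σ gᵢe^(−Eᵢ/kT) = 1·e^(−0.31161) + 6·e^(−1.1798) + 2·e^(−1.3296) + 5·e^(−1.5655) = 0.73227 + 1.8440 + 0.52917 + 1.0449 = 4.1503.
⟨E⟩ = Σ Eᵢ gᵢe^(−Eᵢ/kT) / Z = (0.00832·0.73227 + 0.0315·1.8440 + 0.0355·0.52917 + 0.0418·1.0449) / 4.1503 = 0.0305 eV.

0.0305 eV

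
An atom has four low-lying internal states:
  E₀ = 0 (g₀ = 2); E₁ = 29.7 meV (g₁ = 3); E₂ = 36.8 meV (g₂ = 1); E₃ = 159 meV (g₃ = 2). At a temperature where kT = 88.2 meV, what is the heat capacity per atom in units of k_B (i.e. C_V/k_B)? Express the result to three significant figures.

0.182

Eᵢ/kT = 0, 0.33673, 0.41723, 1.8027.
Z = Σ gᵢe^(−Eᵢ/kT) = 2·e^(−0) + 3·e^(−0.33673) + 1·e^(−0.41723) + 2·e^(−1.8027) = 2.0000 + 2.1423 + 0.65887 + 0.32971 = 5.1309.
⟨E⟩ = 27.343 meV, ⟨E²⟩ = 2166.7 meV².
C_V/k_B = (⟨E²⟩ − ⟨E⟩²)/(kT)² = (2166.7 − 747.64)/7779.2 = 0.182.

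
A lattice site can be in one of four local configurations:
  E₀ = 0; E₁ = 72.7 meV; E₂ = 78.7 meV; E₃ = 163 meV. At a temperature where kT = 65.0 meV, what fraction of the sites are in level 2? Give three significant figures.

Eᵢ/kT = 0, 1.1185, 1.2108, 2.5077.
Z = Σ e^(−Eᵢ/kT) = e^(−0) + e^(−1.1185) + e^(−1.2108) + e^(−2.5077) = 1.0000 + 0.32677 + 0.29796 + 0.081455 = 1.7062.
P₂ = e^(−E₂/kT) / Z = 0.29796/1.7062 = 0.175.

0.175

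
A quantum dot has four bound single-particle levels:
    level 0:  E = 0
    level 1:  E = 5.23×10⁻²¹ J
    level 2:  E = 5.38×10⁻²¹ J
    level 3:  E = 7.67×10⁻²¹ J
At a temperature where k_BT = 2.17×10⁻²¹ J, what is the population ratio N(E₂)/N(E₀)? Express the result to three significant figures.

0.0838

n₂/n₀ = exp[−(E₂−E₀)/kT] = exp(−(5.38 ×10⁻²¹ J)/(2.17 ×10⁻²¹ J)) = exp(-2.4793) = 0.0838.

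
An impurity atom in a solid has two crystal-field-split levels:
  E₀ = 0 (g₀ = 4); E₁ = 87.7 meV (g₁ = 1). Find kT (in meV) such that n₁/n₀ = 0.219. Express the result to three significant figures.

n₁/n₀ = (g₁/g₀) exp[−(E₁−E₀)/kT] = 0.219.
⇒ (E₁−E₀)/kT = ln((1/4)/0.219) = ln(1.1416) = 0.13243.
kT = 87.7 meV / 0.13243 = 662 meV.

662 meV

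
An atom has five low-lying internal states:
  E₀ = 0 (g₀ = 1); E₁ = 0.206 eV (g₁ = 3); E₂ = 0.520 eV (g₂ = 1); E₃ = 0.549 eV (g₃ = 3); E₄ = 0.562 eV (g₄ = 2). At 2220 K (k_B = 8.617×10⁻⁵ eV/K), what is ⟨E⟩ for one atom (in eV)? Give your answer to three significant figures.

k_BT = 8.617×10⁻⁵ × 2220 K = 0.19130 eV.
Eᵢ/kT = 0, 1.0768, 2.7182, 2.8698, 2.9378.
Z = Σ gᵢe^(−Eᵢ/kT) = 1·e^(−0) + 3·e^(−1.0768) + 1·e^(−2.7182) + 3·e^(−2.8698) + 2·e^(−2.9378) = 1.0000 + 1.0221 + 0.065993 + 0.17013 + 0.10596 = 2.3642.
⟨E⟩ = Σ Eᵢ gᵢe^(−Eᵢ/kT) / Z = (0·1.0000 + 0.206·1.0221 + 0.520·0.065993 + 0.549·0.17013 + 0.562·0.10596) / 2.3642 = 0.168 eV.

0.168 eV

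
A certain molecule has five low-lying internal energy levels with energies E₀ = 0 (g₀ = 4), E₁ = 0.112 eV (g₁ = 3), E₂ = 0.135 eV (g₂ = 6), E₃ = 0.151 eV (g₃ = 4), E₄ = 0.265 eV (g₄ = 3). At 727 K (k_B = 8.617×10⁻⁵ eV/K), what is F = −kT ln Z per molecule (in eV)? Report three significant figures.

k_BT = 8.617×10⁻⁵ × 727 K = 0.062646 eV.
Eᵢ/kT = 0, 1.7878, 2.1550, 2.4104, 4.2301.
Z = Σ gᵢe^(−Eᵢ/kT) = 4·e^(−0) + 3·e^(−1.7878) + 6·e^(−2.1550) + 4·e^(−2.4104) + 3·e^(−4.2301) = 4.0000 + 0.50198 + 0.69542 + 0.35912 + 0.043653 = 5.6002.
F = −kT ln Z = −0.062646 × ln(5.6002) = −0.062646 × 1.7228 = -0.108 eV.

-0.108 eV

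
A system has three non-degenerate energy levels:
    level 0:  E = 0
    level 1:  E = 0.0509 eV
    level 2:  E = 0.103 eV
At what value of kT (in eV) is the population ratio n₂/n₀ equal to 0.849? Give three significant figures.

n₂/n₀ = exp[−(E₂−E₀)/kT] = 0.849.
⇒ (E₂−E₀)/kT = ln(1/0.849) = ln(1.1779) = 0.16373.
kT = 0.103 eV / 0.16373 = 0.629 eV.

0.629 eV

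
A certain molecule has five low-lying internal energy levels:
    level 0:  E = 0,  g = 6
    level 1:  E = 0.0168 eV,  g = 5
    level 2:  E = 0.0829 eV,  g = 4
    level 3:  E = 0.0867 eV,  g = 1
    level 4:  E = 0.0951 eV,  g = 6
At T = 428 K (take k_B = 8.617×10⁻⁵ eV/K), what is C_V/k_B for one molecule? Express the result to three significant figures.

0.486

k_BT = 8.617×10⁻⁵ × 428 K = 0.036881 eV.
Eᵢ/kT = 0, 0.45552, 2.2478, 2.3508, 2.5786.
Z = Σ gᵢe^(−Eᵢ/kT) = 6·e^(−0) + 5·e^(−0.45552) + 4·e^(−2.2478) + 1·e^(−2.3508) + 6·e^(−2.5786) = 6.0000 + 3.1706 + 0.42253 + 0.095293 + 0.45528 = 10.144.
⟨E⟩ = 0.013787 eV, ⟨E²⟩ = 0.00085100 eV².
C_V/k_B = (⟨E²⟩ − ⟨E⟩²)/(kT)² = (0.00085100 − 0.00019008)/0.0013602 = 0.486.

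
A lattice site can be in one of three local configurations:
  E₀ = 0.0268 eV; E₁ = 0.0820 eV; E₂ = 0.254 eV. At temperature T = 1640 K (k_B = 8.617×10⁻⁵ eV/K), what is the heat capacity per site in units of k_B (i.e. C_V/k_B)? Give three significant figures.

k_BT = 8.617×10⁻⁵ × 1640 K = 0.14132 eV.
Eᵢ/kT = 0.18964, 0.58024, 1.7973.
Z = Σ e^(−Eᵢ/kT) = e^(−0.18964) + e^(−0.58024) + e^(−1.7973) = 0.82726 + 0.55976 + 0.16575 = 1.5528.
⟨E⟩ = 0.070950 eV, ⟨E²⟩ = 0.0096932 eV².
C_V/k_B = (⟨E²⟩ − ⟨E⟩²)/(kT)² = (0.0096932 − 0.0050339)/0.019971 = 0.233.

0.233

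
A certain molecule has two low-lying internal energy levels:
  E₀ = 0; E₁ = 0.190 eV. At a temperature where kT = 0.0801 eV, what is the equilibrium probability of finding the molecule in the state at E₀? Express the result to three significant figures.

Eᵢ/kT = 0, 2.3720.
Z = Σ e^(−Eᵢ/kT) = e^(−0) + e^(−2.3720) = 1.0000 + 0.093294 = 1.0933.
P₀ = e^(−E₀/kT) / Z = 1.0000/1.0933 = 0.915.

0.915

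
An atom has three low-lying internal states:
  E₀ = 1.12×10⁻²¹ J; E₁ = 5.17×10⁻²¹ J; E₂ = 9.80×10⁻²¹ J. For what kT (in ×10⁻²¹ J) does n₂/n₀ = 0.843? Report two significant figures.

51 ×10⁻²¹ J

n₂/n₀ = exp[−(E₂−E₀)/kT] = 0.843.
⇒ (E₂−E₀)/kT = ln(1/0.843) = ln(1.186) = 0.1706.
kT = 8.68 ×10⁻²¹ J / 0.1706 = 51 ×10⁻²¹ J.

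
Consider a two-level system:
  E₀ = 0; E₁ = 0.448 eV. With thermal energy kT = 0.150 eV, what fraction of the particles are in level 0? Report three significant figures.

0.952

Eᵢ/kT = 0, 2.9867.
Z = Σ e^(−Eᵢ/kT) = e^(−0) + e^(−2.9867) = 1.0000 + 0.050454 = 1.0505.
P₀ = e^(−E₀/kT) / Z = 1.0000/1.0505 = 0.952.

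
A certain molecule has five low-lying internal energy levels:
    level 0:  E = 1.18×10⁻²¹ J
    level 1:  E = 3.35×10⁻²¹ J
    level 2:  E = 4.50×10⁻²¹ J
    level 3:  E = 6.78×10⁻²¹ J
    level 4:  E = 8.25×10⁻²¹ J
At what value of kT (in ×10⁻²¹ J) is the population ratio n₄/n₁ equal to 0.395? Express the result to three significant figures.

5.28 ×10⁻²¹ J

n₄/n₁ = exp[−(E₄−E₁)/kT] = 0.395.
⇒ (E₄−E₁)/kT = ln(1/0.395) = ln(2.5316) = 0.92885.
kT = 4.90 ×10⁻²¹ J / 0.92885 = 5.28 ×10⁻²¹ J.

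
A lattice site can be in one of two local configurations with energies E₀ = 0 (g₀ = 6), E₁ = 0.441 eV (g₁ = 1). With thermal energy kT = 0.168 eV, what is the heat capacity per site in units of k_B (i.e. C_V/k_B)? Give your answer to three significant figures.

0.0812

Eᵢ/kT = 0, 2.6250.
Z = Σ gᵢe^(−Eᵢ/kT) = 6·e^(−0) + 1·e^(−2.6250) = 6.0000 + 0.072440 = 6.0724.
⟨E⟩ = 0.0052609 eV, ⟨E²⟩ = 0.0023200 eV².
C_V/k_B = (⟨E²⟩ − ⟨E⟩²)/(kT)² = (0.0023200 − 0.000027677)/0.028224 = 0.0812.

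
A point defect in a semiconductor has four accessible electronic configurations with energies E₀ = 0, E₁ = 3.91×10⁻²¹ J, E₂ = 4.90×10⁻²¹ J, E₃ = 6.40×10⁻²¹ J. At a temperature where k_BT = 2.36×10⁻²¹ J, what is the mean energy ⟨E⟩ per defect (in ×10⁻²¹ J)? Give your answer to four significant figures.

1.291 ×10⁻²¹ J

Eᵢ/kT = 0, 1.65678, 2.07627, 2.71186.
Z = Σ e^(−Eᵢ/kT) = e^(−0) + e^(−1.65678) + e^(−2.07627) + e^(−2.71186) = 1.00000 + 0.190752 + 0.125397 + 0.0664132 = 1.38256.
⟨E⟩ = Σ Eᵢ e^(−Eᵢ/kT) / Z = (0·1.00000 + 3.91·0.190752 + 4.90·0.125397 + 6.40·0.0664132) / 1.38256 = 1.291 ×10⁻²¹ J.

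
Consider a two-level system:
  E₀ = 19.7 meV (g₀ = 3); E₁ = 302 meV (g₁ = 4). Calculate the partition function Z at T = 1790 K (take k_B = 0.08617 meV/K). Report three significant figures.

k_BT = 0.08617 × 1790 K = 154.24 meV.
Eᵢ/kT = 0.12772, 1.9580.
Z = Σ gᵢe^(−Eᵢ/kT) = 3·e^(−0.12772) + 4·e^(−1.9580) = 2.6403 + 0.56456 = 3.2049.

Z = 3.20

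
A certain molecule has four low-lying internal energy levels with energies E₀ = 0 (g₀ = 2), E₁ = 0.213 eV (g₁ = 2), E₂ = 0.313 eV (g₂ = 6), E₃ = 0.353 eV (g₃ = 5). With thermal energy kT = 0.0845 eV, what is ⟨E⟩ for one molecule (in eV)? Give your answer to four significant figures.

Eᵢ/kT = 0, 2.52071, 3.70414, 4.17751.
Z = Σ gᵢe^(−Eᵢ/kT) = 2·e^(−0) + 2·e^(−2.52071) + 6·e^(−3.70414) + 5·e^(−4.17751) = 2.00000 + 0.160805 + 0.147728 + 0.0766832 = 2.38522.
⟨E⟩ = Σ Eᵢ gᵢe^(−Eᵢ/kT) / Z = (0·2.00000 + 0.213·0.160805 + 0.313·0.147728 + 0.353·0.0766832) / 2.38522 = 0.04509 eV.

0.04509 eV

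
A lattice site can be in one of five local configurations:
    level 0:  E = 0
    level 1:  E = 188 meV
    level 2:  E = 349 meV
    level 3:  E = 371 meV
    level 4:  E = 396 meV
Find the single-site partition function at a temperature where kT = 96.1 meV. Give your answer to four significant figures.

Eᵢ/kT = 0, 1.95630, 3.63163, 3.86056, 4.12071.
Z = Σ e^(−Eᵢ/kT) = e^(−0) + e^(−1.95630) + e^(−3.63163) + e^(−3.86056) + e^(−4.12071) = 1.00000 + 0.141381 + 0.0264730 + 0.0210562 + 0.0162330 = 1.20514.

Z = 1.205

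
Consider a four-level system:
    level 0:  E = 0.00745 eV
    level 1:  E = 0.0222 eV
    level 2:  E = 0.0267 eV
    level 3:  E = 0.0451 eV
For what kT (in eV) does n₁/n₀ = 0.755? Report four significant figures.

n₁/n₀ = exp[−(E₁−E₀)/kT] = 0.755.
⇒ (E₁−E₀)/kT = ln(1/0.755) = ln(1.32450) = 0.281035.
kT = 0.01475 eV / 0.281035 = 0.05248 eV.

0.05248 eV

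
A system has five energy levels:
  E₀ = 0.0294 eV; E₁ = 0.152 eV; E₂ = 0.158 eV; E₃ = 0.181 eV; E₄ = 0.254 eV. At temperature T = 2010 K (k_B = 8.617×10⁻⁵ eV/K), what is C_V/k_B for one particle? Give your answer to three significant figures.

k_BT = 8.617×10⁻⁵ × 2010 K = 0.17320 eV.
Eᵢ/kT = 0.16975, 0.87760, 0.91224, 1.0450, 1.4665.
Z = Σ e^(−Eᵢ/kT) = e^(−0.16975) + e^(−0.87760) + e^(−0.91224) + e^(−1.0450) + e^(−1.4665) = 0.84388 + 0.41578 + 0.40162 + 0.35169 + 0.23073 = 2.2437.
⟨E⟩ = 0.12200 eV, ⟨E²⟩ = 0.020845 eV².
C_V/k_B = (⟨E²⟩ − ⟨E⟩²)/(kT)² = (0.020845 − 0.014884)/0.029998 = 0.199.

0.199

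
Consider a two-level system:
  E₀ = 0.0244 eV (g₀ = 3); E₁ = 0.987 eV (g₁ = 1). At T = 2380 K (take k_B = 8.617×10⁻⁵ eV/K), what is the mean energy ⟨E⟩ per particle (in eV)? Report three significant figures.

k_BT = 8.617×10⁻⁵ × 2380 K = 0.20508 eV.
Eᵢ/kT = 0.11898, 4.8128.
Z = Σ gᵢe^(−Eᵢ/kT) = 3·e^(−0.11898) + 1·e^(−4.8128) = 2.6635 + 0.0081251 = 2.6716.
⟨E⟩ = Σ Eᵢ gᵢe^(−Eᵢ/kT) / Z = (0.0244·2.6635 + 0.987·0.0081251) / 2.6716 = 0.0273 eV.

0.0273 eV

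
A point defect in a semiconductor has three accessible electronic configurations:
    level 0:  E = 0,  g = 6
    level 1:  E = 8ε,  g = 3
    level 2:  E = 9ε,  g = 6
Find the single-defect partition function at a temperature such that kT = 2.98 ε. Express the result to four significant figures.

Z = 6.498

Eᵢ/kT = 0, 2.68456, 3.02013.
Z = Σ gᵢe^(−Eᵢ/kT) = 6·e^(−0) + 3·e^(−2.68456) + 6·e^(−3.02013) = 6.00000 + 0.204754 + 0.292769 = 6.49752.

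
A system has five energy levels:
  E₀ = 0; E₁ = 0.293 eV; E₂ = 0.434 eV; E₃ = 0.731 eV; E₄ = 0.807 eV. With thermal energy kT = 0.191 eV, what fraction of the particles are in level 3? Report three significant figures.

0.0161

Eᵢ/kT = 0, 1.5340, 2.2723, 3.8272, 4.2251.
Z = Σ e^(−Eᵢ/kT) = e^(−0) + e^(−1.5340) + e^(−2.2723) + e^(−3.8272) + e^(−4.2251) = 1.0000 + 0.21567 + 0.10307 + 0.021770 + 0.014624 = 1.3551.
P₃ = e^(−E₃/kT) / Z = 0.021770/1.3551 = 0.0161.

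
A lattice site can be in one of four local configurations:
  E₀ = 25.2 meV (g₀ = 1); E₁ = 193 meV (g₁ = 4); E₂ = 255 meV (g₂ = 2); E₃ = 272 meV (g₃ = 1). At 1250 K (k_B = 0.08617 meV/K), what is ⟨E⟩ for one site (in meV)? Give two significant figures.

130 meV

k_BT = 0.08617 × 1250 K = 107.7 meV.
Eᵢ/kT = 0.2340, 1.792, 2.368, 2.526.
Z = Σ gᵢe^(−Eᵢ/kT) = 1·e^(−0.2340) + 4·e^(−1.792) + 2·e^(−2.368) + 1·e^(−2.526) = 0.7914 + 0.6665 + 0.1873 + 0.07998 = 1.725.
⟨E⟩ = Σ Eᵢ gᵢe^(−Eᵢ/kT) / Z = (25.2·0.7914 + 193·0.6665 + 255·0.1873 + 272·0.07998) / 1.725 = 130 meV.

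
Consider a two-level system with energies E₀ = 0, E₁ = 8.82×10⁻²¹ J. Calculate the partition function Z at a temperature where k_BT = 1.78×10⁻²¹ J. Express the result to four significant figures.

Z = 1.007

Eᵢ/kT = 0, 4.95506.
Z = Σ e^(−Eᵢ/kT) = e^(−0) + e^(−4.95506) = 1.00000 + 0.00704766 = 1.00705.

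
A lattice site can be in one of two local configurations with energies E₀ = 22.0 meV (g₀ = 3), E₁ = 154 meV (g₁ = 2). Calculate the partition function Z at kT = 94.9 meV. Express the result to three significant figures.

Eᵢ/kT = 0.23182, 1.6228.
Z = Σ gᵢe^(−Eᵢ/kT) = 3·e^(−0.23182) + 2·e^(−1.6228) = 2.3793 + 0.39469 = 2.7740.

Z = 2.77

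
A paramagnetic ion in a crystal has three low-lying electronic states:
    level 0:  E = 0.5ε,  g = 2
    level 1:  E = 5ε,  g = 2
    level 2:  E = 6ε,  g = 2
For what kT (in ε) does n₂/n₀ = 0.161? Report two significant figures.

n₂/n₀ = (g₂/g₀) exp[−(E₂−E₀)/kT] = 0.161.
⇒ (E₂−E₀)/kT = ln((2/2)/0.161) = ln(6.211) = 1.826.
kT = 5.5ε / 1.826 = 3.0 ε.

3.0 ε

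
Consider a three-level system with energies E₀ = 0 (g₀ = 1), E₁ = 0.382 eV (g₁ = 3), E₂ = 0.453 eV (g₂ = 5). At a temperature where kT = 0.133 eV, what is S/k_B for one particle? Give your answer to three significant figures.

Eᵢ/kT = 0, 2.8722, 3.4060.
Z = Σ gᵢe^(−Eᵢ/kT) = 1·e^(−0) + 3·e^(−2.8722) + 5·e^(−3.4060) = 1.0000 + 0.16972 + 0.16587 = 1.3356.
⟨E⟩ = Σ EᵢPᵢ = 0.10480 eV.
S/k_B = ln Z + ⟨E⟩/kT = ln(1.3356) + 0.10480/0.133 = 0.28938 + 0.78797 = 1.08.

1.08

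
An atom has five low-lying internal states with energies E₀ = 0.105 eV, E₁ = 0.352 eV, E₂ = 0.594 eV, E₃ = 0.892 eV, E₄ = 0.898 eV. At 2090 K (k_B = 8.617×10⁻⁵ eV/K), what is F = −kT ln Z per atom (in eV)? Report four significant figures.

0.05165 eV

k_BT = 8.617×10⁻⁵ × 2090 K = 0.180095 eV.
Eᵢ/kT = 0.583026, 1.95452, 3.29826, 4.95294, 4.98626.
Z = Σ e^(−Eᵢ/kT) = e^(−0.583026) + e^(−1.95452) + e^(−3.29826) + e^(−4.95294) + e^(−4.98626) = 0.558207 + 0.141632 + 0.0369474 + 0.00706261 + 0.00683117 = 0.750680.
F = −kT ln Z = −0.180095 × ln(0.750680) = −0.180095 × -0.286776 = 0.05165 eV.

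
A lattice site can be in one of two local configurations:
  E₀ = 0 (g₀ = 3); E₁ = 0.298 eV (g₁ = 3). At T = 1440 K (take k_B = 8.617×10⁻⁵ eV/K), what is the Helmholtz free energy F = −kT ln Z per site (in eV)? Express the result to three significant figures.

k_BT = 8.617×10⁻⁵ × 1440 K = 0.12408 eV.
Eᵢ/kT = 0, 2.4017.
Z = Σ gᵢe^(−Eᵢ/kT) = 3·e^(−0) + 3·e^(−2.4017) = 3.0000 + 0.27169 = 3.2717.
F = −kT ln Z = −0.12408 × ln(3.2717) = −0.12408 × 1.1853 = -0.147 eV.

-0.147 eV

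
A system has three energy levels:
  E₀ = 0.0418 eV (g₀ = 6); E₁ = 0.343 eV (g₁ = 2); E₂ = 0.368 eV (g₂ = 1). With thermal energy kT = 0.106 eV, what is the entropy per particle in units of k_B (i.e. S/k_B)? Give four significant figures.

Eᵢ/kT = 0.394340, 3.23585, 3.47170.
Z = Σ gᵢe^(−Eᵢ/kT) = 6·e^(−0.394340) + 2·e^(−3.23585) + 1·e^(−3.47170) = 4.04475 + 0.0786535 + 0.0310642 = 4.15447.
⟨E⟩ = Σ EᵢPᵢ = 0.0499415 eV.
S/k_B = ln Z + ⟨E⟩/kT = ln(4.15447) + 0.0499415/0.106 = 1.42418 + 0.471146 = 1.895.

1.895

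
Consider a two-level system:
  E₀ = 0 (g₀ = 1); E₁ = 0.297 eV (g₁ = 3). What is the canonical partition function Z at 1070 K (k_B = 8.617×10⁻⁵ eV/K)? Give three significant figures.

Z = 1.12

k_BT = 8.617×10⁻⁵ × 1070 K = 0.092202 eV.
Eᵢ/kT = 0, 3.2212.
Z = Σ gᵢe^(−Eᵢ/kT) = 1·e^(−0) + 3·e^(−3.2212) = 1.0000 + 0.11972 = 1.1197.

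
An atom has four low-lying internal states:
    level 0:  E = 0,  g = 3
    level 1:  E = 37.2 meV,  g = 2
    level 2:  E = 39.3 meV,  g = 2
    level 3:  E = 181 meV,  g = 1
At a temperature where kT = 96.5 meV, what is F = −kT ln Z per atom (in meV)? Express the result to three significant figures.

Eᵢ/kT = 0, 0.38549, 0.40725, 1.8756.
Z = Σ gᵢe^(−Eᵢ/kT) = 3·e^(−0) + 2·e^(−0.38549) + 2·e^(−0.40725) + 1·e^(−1.8756) = 3.0000 + 1.3602 + 1.3310 + 0.15326 = 5.8445.
F = −kT ln Z = −96.5 × ln(5.8445) = −96.5 × 1.7655 = -170 meV.

-170 meV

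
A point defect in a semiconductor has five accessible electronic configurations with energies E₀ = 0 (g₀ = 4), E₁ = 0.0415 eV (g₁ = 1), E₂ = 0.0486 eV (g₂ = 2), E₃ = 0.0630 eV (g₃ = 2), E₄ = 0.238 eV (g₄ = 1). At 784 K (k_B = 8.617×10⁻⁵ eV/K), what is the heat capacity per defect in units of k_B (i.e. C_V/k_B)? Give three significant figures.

0.190

k_BT = 8.617×10⁻⁵ × 784 K = 0.067557 eV.
Eᵢ/kT = 0, 0.61430, 0.71939, 0.93255, 3.5230.
Z = Σ gᵢe^(−Eᵢ/kT) = 4·e^(−0) + 1·e^(−0.61430) + 2·e^(−0.71939) + 2·e^(−0.93255) + 1·e^(−3.5230) = 4.0000 + 0.54102 + 0.97410 + 0.78710 + 0.029511 = 6.3317.
⟨E⟩ = 0.019964 eV, ⟨E²⟩ = 0.0012679 eV².
C_V/k_B = (⟨E²⟩ − ⟨E⟩²)/(kT)² = (0.0012679 − 0.00039856)/0.0045639 = 0.190.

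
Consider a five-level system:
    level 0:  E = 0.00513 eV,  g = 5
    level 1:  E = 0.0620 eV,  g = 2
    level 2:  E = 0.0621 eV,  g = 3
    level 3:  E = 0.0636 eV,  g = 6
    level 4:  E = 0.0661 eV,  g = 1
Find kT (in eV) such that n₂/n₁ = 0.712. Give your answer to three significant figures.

n₂/n₁ = (g₂/g₁) exp[−(E₂−E₁)/kT] = 0.712.
⇒ (E₂−E₁)/kT = ln((3/2)/0.712) = ln(2.1067) = 0.74512.
kT = 0.0001 eV / 0.74512 = 0.000134 eV.

0.000134 eV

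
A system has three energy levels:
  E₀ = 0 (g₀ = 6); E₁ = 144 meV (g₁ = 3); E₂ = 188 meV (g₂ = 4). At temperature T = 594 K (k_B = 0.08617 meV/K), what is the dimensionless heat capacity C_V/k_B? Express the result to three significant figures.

k_BT = 0.08617 × 594 K = 51.185 meV.
Eᵢ/kT = 0, 2.8133, 3.6730.
Z = Σ gᵢe^(−Eᵢ/kT) = 6·e^(−0) + 3·e^(−2.8133) + 4·e^(−3.6730) = 6.0000 + 0.18002 + 0.10160 = 6.2816.
⟨E⟩ = 7.1675 meV, ⟨E²⟩ = 1165.9 meV².
C_V/k_B = (⟨E²⟩ − ⟨E⟩²)/(kT)² = (1165.9 − 51.373)/2619.9 = 0.425.

0.425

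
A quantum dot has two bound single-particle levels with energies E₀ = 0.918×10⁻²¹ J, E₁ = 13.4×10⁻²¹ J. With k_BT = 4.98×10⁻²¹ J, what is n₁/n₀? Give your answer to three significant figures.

0.0816

n₁/n₀ = exp[−(E₁−E₀)/kT] = exp(−(12.482 ×10⁻²¹ J)/(4.98 ×10⁻²¹ J)) = exp(-2.5064) = 0.0816.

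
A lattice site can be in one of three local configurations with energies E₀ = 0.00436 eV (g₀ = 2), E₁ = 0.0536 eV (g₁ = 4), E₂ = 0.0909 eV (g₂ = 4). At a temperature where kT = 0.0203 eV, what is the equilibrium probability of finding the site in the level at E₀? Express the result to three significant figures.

0.830

Eᵢ/kT = 0.21478, 2.6404, 4.4778.
Z = Σ gᵢe^(−Eᵢ/kT) = 2·e^(−0.21478) + 4·e^(−2.6404) + 4·e^(−4.4778) = 1.6134 + 0.28533 + 0.045433 = 1.9442.
P₀ = g₀ e^(−E₀/kT) / Z = 1.6134/1.9442 = 0.830.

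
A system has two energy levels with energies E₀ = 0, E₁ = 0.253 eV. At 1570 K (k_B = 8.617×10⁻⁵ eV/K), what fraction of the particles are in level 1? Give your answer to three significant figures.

0.134

k_BT = 8.617×10⁻⁵ × 1570 K = 0.13529 eV.
Eᵢ/kT = 0, 1.8701.
Z = Σ e^(−Eᵢ/kT) = e^(−0) + e^(−1.8701) = 1.0000 + 0.15411 = 1.1541.
P₁ = e^(−E₁/kT) / Z = 0.15411/1.1541 = 0.134.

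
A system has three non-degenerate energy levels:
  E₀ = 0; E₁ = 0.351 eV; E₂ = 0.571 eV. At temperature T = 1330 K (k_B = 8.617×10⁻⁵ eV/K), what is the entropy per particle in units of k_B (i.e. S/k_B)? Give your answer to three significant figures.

0.221

k_BT = 8.617×10⁻⁵ × 1330 K = 0.11461 eV.
Eᵢ/kT = 0, 3.0626, 4.9821.
Z = Σ e^(−Eᵢ/kT) = e^(−0) + e^(−3.0626) + e^(−4.9821) = 1.0000 + 0.046766 + 0.0068596 = 1.0536.
⟨E⟩ = Σ EᵢPᵢ = 0.019297 eV.
S/k_B = ln Z + ⟨E⟩/kT = ln(1.0536) + 0.019297/0.11461 = 0.052213 + 0.16837 = 0.221.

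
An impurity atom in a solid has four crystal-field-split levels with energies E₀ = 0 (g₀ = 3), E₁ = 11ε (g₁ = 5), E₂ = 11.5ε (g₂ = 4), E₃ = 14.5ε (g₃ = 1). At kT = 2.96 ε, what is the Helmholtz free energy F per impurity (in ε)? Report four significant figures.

-3.453 ε

Eᵢ/kT = 0, 3.71622, 3.88514, 4.89865.
Z = Σ gᵢe^(−Eᵢ/kT) = 3·e^(−0) + 5·e^(−3.71622) + 4·e^(−3.88514) + 1·e^(−4.89865) = 3.00000 + 0.121629 + 0.0821798 + 0.00745664 = 3.21127.
F = −kT ln Z = −2.96 × ln(3.21127) = −2.96 × 1.16667 = -3.453 ε.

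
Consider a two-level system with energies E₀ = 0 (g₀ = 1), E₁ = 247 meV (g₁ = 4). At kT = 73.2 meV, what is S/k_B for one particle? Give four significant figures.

0.5349

Eᵢ/kT = 0, 3.37432.
Z = Σ gᵢe^(−Eᵢ/kT) = 1·e^(−0) + 4·e^(−3.37432) = 1.00000 + 0.136966 = 1.13697.
⟨E⟩ = Σ EᵢPᵢ = 29.7551 meV.
S/k_B = ln Z + ⟨E⟩/kT = ln(1.13697) + 29.7551/73.2 = 0.128367 + 0.406490 = 0.5349.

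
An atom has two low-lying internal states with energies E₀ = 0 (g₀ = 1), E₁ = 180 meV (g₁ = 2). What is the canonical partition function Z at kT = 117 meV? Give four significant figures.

Z = 1.429

Eᵢ/kT = 0, 1.53846.
Z = Σ gᵢe^(−Eᵢ/kT) = 1·e^(−0) + 2·e^(−1.53846) = 1.00000 + 0.429423 = 1.42942.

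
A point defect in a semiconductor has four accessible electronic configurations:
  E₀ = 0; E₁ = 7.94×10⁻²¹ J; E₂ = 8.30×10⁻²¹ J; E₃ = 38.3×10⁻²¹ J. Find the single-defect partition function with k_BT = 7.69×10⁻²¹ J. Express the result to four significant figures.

Eᵢ/kT = 0, 1.03251, 1.07932, 4.98049.
Z = Σ e^(−Eᵢ/kT) = e^(−0) + e^(−1.03251) + e^(−1.07932) + e^(−4.98049) = 1.00000 + 0.356112 + 0.339827 + 0.00687070 = 1.70281.

Z = 1.703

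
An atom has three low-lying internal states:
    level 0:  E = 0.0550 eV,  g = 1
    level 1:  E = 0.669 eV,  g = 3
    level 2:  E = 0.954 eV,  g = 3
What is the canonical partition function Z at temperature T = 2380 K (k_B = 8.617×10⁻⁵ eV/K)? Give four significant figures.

k_BT = 8.617×10⁻⁵ × 2380 K = 0.205085 eV.
Eᵢ/kT = 0.268181, 3.26206, 4.65173.
Z = Σ gᵢe^(−Eᵢ/kT) = 1·e^(−0.268181) + 3·e^(−3.26206) + 3·e^(−4.65173) = 0.764769 + 0.114928 + 0.0286352 = 0.908332.

Z = 0.9083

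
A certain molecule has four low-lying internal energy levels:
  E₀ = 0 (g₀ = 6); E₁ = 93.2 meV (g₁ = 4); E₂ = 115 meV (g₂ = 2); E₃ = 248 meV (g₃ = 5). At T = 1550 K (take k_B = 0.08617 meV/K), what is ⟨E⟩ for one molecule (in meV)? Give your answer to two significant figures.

k_BT = 0.08617 × 1550 K = 133.6 meV.
Eᵢ/kT = 0, 0.6976, 0.8608, 1.856.
Z = Σ gᵢe^(−Eᵢ/kT) = 6·e^(−0) + 4·e^(−0.6976) + 2·e^(−0.8608) + 5·e^(−1.856) = 6.000 + 1.991 + 0.8456 + 0.7815 = 9.618.
⟨E⟩ = Σ Eᵢ gᵢe^(−Eᵢ/kT) / Z = (0·6.000 + 93.2·1.991 + 115·0.8456 + 248·0.7815) / 9.618 = 50 meV.

50 meV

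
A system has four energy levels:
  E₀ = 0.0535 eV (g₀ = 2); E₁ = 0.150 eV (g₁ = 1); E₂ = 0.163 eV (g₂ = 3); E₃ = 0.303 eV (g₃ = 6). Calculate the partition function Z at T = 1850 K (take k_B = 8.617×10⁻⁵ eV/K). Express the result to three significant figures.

k_BT = 8.617×10⁻⁵ × 1850 K = 0.15941 eV.
Eᵢ/kT = 0.33561, 0.94097, 1.0225, 1.9008.
Z = Σ gᵢe^(−Eᵢ/kT) = 2·e^(−0.33561) + 1·e^(−0.94097) + 3·e^(−1.0225) + 6·e^(−1.9008) = 1.4298 + 0.39025 + 1.0791 + 0.89669 = 3.7958.

Z = 3.80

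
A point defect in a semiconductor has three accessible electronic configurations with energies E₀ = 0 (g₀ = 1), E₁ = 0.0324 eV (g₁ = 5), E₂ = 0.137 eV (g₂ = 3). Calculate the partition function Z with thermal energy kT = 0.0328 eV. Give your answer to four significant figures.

Eᵢ/kT = 0, 0.987805, 4.17683.
Z = Σ gᵢe^(−Eᵢ/kT) = 1·e^(−0) + 5·e^(−0.987805) + 3·e^(−4.17683) = 1.00000 + 1.86197 + 0.0460412 = 2.90801.

Z = 2.908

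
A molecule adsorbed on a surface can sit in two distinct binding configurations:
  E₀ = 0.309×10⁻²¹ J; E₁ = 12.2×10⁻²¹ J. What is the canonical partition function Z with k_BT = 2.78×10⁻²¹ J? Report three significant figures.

Z = 0.907

Eᵢ/kT = 0.11115, 4.3885.
Z = Σ e^(−Eᵢ/kT) = e^(−0.11115) + e^(−4.3885) = 0.89480 + 0.012419 = 0.90722.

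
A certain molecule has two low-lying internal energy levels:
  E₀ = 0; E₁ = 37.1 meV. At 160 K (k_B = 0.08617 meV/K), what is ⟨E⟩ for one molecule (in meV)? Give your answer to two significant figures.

k_BT = 0.08617 × 160 K = 13.79 meV.
Eᵢ/kT = 0, 2.690.
Z = Σ e^(−Eᵢ/kT) = e^(−0) + e^(−2.690) = 1.000 + 0.06788 = 1.068.
⟨E⟩ = Σ Eᵢ e^(−Eᵢ/kT) / Z = (0·1.000 + 37.1·0.06788) / 1.068 = 2.4 meV.

2.4 meV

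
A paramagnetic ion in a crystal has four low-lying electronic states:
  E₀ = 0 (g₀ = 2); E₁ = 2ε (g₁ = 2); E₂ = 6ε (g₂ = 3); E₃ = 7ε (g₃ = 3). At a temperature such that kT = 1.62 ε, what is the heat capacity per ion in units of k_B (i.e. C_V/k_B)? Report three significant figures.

0.795

Eᵢ/kT = 0, 1.2346, 3.7037, 4.3210.
Z = Σ gᵢe^(−Eᵢ/kT) = 2·e^(−0) + 2·e^(−1.2346) + 3·e^(−3.7037) + 3·e^(−4.3210) = 2.0000 + 0.58190 + 0.073897 + 0.039860 = 2.6957.
⟨E⟩ = 0.69971 ε, ⟨E²⟩ = 2.5749 ε².
C_V/k_B = (⟨E²⟩ − ⟨E⟩²)/(kT)² = (2.5749 − 0.48959)/2.6244 = 0.795.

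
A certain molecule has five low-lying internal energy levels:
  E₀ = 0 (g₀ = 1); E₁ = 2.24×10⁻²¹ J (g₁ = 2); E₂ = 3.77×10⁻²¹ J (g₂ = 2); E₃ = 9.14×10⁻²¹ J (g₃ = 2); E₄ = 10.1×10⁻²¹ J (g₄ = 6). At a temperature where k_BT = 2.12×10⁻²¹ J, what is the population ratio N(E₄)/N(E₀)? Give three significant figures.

n₄/n₀ = (g₄/g₀) exp[−(E₄−E₀)/kT] = (6/1) × exp(−(10.1 ×10⁻²¹ J)/(2.12 ×10⁻²¹ J)) = (6/1) × exp(-4.7642) = 0.0512.

0.0512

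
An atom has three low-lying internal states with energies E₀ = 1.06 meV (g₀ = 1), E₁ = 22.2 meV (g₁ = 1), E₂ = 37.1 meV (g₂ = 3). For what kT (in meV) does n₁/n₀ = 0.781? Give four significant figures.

85.52 meV

n₁/n₀ = (g₁/g₀) exp[−(E₁−E₀)/kT] = 0.781.
⇒ (E₁−E₀)/kT = ln((1/1)/0.781) = ln(1.28041) = 0.247180.
kT = 21.14 meV / 0.247180 = 85.52 meV.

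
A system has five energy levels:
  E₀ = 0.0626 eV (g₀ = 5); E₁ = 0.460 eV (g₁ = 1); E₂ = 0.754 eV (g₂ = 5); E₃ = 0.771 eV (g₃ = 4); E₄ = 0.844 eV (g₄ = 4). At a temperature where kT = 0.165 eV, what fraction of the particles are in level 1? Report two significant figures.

Eᵢ/kT = 0.3794, 2.788, 4.570, 4.673, 5.115.
Z = Σ gᵢe^(−Eᵢ/kT) = 5·e^(−0.3794) + 1·e^(−2.788) + 5·e^(−4.570) + 4·e^(−4.673) + 4·e^(−5.115) = 3.421 + 0.06154 + 0.05179 + 0.03738 + 0.02402 = 3.596.
P₁ = g₁ e^(−E₁/kT) / Z = 0.06154/3.596 = 0.017.

0.017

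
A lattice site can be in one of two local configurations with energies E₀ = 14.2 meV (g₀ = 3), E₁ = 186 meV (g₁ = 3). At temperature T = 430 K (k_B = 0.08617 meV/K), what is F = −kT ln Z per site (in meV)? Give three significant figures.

k_BT = 0.08617 × 430 K = 37.053 meV.
Eᵢ/kT = 0.38323, 5.0198.
Z = Σ gᵢe^(−Eᵢ/kT) = 3·e^(−0.38323) + 3·e^(−5.0198) = 2.0450 + 0.019818 = 2.0648.
F = −kT ln Z = −37.053 × ln(2.0648) = −37.053 × 0.72503 = -26.9 meV.

-26.9 meV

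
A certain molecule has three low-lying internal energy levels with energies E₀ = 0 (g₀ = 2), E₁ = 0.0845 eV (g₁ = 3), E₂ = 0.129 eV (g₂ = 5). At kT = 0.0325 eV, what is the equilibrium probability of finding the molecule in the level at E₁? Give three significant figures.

Eᵢ/kT = 0, 2.6000, 3.9692.
Z = Σ gᵢe^(−Eᵢ/kT) = 2·e^(−0) + 3·e^(−2.6000) + 5·e^(−3.9692) = 2.0000 + 0.22282 + 0.094443 = 2.3173.
P₁ = g₁ e^(−E₁/kT) / Z = 0.22282/2.3173 = 0.0962.

0.0962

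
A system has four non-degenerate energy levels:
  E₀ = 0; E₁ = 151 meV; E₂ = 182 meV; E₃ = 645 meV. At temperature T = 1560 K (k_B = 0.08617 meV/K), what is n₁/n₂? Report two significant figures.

k_BT = 0.08617 × 1560 K = 134.4 meV.
n₁/n₂ = exp[−(E₁−E₂)/kT] = exp(−(-31 meV)/(134.4 meV)) = exp(0.2307) = 1.3.

1.3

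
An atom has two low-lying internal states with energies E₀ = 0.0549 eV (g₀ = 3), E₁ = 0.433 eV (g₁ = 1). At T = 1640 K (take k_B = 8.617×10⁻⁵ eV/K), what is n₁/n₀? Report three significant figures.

0.0230

k_BT = 8.617×10⁻⁵ × 1640 K = 0.14132 eV.
n₁/n₀ = (g₁/g₀) exp[−(E₁−E₀)/kT] = (1/3) × exp(−(0.3781 eV)/(0.14132 eV)) = (1/3) × exp(-2.6755) = 0.0230.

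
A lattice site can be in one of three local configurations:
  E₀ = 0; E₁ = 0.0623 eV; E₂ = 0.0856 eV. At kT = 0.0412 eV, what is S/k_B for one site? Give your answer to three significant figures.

0.738

Eᵢ/kT = 0, 1.5121, 2.0777.
Z = Σ e^(−Eᵢ/kT) = e^(−0) + e^(−1.5121) + e^(−2.0777) = 1.0000 + 0.22045 + 0.12522 = 1.3457.
⟨E⟩ = Σ EᵢPᵢ = 0.018171 eV.
S/k_B = ln Z + ⟨E⟩/kT = ln(1.3457) + 0.018171/0.0412 = 0.29691 + 0.44104 = 0.738.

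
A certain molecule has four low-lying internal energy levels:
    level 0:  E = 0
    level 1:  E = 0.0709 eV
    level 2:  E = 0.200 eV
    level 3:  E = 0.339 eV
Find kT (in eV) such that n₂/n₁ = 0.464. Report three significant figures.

0.168 eV

n₂/n₁ = exp[−(E₂−E₁)/kT] = 0.464.
⇒ (E₂−E₁)/kT = ln(1/0.464) = ln(2.1552) = 0.76788.
kT = 0.1291 eV / 0.76788 = 0.168 eV.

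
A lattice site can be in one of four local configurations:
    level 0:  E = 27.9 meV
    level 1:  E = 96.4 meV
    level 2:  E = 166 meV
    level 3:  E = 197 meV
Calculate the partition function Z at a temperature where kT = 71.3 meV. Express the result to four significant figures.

Z = 1.095

Eᵢ/kT = 0.391304, 1.35203, 2.32819, 2.76297.
Z = Σ e^(−Eᵢ/kT) = e^(−0.391304) + e^(−1.35203) + e^(−2.32819) + e^(−2.76297) = 0.676175 + 0.258715 + 0.0974720 + 0.0631041 = 1.09547.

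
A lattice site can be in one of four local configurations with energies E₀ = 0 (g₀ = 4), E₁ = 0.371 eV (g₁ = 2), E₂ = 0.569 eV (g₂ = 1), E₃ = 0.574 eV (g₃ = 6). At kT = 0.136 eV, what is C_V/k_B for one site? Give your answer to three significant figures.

0.629

Eᵢ/kT = 0, 2.7279, 4.1838, 4.2206.
Z = Σ gᵢe^(−Eᵢ/kT) = 4·e^(−0) + 2·e^(−2.7279) + 1·e^(−4.1838) + 6·e^(−4.2206) = 4.0000 + 0.13071 + 0.015240 + 0.088139 = 4.2341.
⟨E⟩ = 0.025450 eV, ⟨E²⟩ = 0.012273 eV².
C_V/k_B = (⟨E²⟩ − ⟨E⟩²)/(kT)² = (0.012273 − 0.00064770)/0.018496 = 0.629.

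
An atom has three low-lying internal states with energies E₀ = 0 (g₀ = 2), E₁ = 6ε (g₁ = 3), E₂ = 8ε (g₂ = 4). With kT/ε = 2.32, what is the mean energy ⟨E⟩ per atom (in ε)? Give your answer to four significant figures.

Eᵢ/kT = 0, 2.58621, 3.44828.
Z = Σ gᵢe^(−Eᵢ/kT) = 2·e^(−0) + 3·e^(−2.58621) + 4·e^(−3.44828) = 2.00000 + 0.225915 + 0.127201 = 2.35312.
⟨E⟩ = Σ Eᵢ gᵢe^(−Eᵢ/kT) / Z = (0·2.00000 + 6·0.225915 + 8·0.127201) / 2.35312 = 1.008 ε.

1.008 ε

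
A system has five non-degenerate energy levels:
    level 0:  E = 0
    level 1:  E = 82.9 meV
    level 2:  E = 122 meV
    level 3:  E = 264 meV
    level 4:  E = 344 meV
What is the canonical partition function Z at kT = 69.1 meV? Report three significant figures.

Z = 1.50

Eᵢ/kT = 0, 1.1997, 1.7656, 3.8205, 4.9783.
Z = Σ e^(−Eᵢ/kT) = e^(−0) + e^(−1.1997) + e^(−1.7656) + e^(−3.8205) + e^(−4.9783) = 1.0000 + 0.30128 + 0.17108 + 0.021917 + 0.0068858 = 1.5012.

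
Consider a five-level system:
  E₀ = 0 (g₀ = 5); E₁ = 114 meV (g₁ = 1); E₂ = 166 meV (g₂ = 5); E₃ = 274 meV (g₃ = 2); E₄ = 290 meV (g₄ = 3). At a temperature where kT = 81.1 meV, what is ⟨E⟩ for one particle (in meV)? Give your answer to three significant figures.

29.5 meV

Eᵢ/kT = 0, 1.4057, 2.0469, 3.3785, 3.5758.
Z = Σ gᵢe^(−Eᵢ/kT) = 5·e^(−0) + 1·e^(−1.4057) + 5·e^(−2.0469) + 2·e^(−3.3785) + 3·e^(−3.5758) = 5.0000 + 0.24520 + 0.64567 + 0.068197 + 0.083979 = 6.0430.
⟨E⟩ = Σ Eᵢ gᵢe^(−Eᵢ/kT) / Z = (0·5.0000 + 114·0.24520 + 166·0.64567 + 274·0.068197 + 290·0.083979) / 6.0430 = 29.5 meV.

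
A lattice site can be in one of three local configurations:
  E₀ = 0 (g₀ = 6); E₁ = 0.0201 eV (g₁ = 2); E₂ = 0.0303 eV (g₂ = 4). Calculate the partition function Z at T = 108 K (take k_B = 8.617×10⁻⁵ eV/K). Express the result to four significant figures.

k_BT = 8.617×10⁻⁵ × 108 K = 0.00930636 eV.
Eᵢ/kT = 0, 2.15981, 3.25584.
Z = Σ gᵢe^(−Eᵢ/kT) = 6·e^(−0) + 2·e^(−2.15981) + 4·e^(−3.25584) = 6.00000 + 0.230694 + 0.154194 = 6.38489.

Z = 6.385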